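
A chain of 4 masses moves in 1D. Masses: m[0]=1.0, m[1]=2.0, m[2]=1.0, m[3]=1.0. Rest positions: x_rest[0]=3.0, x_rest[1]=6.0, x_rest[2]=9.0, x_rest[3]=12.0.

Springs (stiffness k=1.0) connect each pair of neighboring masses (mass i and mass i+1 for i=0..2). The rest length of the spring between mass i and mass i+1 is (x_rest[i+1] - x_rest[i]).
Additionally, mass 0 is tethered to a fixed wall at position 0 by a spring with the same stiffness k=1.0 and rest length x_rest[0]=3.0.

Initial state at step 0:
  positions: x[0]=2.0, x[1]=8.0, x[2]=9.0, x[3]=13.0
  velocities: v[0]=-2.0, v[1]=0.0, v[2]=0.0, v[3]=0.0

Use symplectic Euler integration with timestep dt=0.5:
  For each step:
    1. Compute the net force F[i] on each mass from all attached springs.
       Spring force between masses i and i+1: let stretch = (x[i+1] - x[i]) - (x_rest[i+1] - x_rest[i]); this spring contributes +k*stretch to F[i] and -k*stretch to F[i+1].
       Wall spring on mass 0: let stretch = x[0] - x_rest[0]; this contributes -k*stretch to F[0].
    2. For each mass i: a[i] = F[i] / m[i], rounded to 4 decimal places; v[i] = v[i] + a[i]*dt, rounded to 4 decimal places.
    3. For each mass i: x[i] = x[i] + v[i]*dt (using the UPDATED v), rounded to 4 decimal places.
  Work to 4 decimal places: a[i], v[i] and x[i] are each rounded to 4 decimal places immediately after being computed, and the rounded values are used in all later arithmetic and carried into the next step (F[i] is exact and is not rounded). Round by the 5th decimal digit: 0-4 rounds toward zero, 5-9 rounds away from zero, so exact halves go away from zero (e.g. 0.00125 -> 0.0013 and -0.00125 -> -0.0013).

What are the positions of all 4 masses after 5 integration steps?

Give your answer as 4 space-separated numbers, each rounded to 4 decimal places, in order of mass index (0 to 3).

Answer: 3.8711 5.1868 8.9546 13.4104

Derivation:
Step 0: x=[2.0000 8.0000 9.0000 13.0000] v=[-2.0000 0.0000 0.0000 0.0000]
Step 1: x=[2.0000 7.3750 9.7500 12.7500] v=[0.0000 -1.2500 1.5000 -0.5000]
Step 2: x=[2.8438 6.3750 10.6563 12.5000] v=[1.6875 -2.0000 1.8125 -0.5000]
Step 3: x=[3.8594 5.4688 10.9532 12.5391] v=[2.0312 -1.8125 0.5937 0.0782]
Step 4: x=[4.3125 5.0469 10.2754 12.9318] v=[0.9062 -0.8438 -1.3556 0.7853]
Step 5: x=[3.8711 5.1868 8.9546 13.4104] v=[-0.8829 0.2798 -2.6417 0.9571]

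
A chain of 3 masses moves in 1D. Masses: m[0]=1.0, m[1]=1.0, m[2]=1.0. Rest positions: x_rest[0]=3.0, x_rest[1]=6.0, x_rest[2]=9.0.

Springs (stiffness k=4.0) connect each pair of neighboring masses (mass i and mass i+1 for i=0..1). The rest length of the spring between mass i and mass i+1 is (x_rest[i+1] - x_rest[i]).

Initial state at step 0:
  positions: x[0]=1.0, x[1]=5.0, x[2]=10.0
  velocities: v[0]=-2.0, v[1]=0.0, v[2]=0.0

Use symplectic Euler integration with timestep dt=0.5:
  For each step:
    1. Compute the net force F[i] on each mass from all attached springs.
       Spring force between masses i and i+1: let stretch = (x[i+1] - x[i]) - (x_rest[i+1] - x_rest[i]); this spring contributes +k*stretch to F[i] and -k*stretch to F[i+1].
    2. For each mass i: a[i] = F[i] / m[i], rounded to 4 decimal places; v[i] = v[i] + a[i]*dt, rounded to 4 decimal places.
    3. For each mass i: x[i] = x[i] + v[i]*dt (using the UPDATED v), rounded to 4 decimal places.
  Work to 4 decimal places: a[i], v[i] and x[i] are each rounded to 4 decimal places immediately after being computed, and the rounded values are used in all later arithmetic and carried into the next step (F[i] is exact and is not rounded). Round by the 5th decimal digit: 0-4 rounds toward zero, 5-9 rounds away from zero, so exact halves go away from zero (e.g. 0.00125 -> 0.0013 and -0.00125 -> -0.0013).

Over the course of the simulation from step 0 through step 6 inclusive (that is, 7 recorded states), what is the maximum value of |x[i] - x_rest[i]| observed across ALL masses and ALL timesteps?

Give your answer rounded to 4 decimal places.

Step 0: x=[1.0000 5.0000 10.0000] v=[-2.0000 0.0000 0.0000]
Step 1: x=[1.0000 6.0000 8.0000] v=[0.0000 2.0000 -4.0000]
Step 2: x=[3.0000 4.0000 7.0000] v=[4.0000 -4.0000 -2.0000]
Step 3: x=[3.0000 4.0000 6.0000] v=[0.0000 0.0000 -2.0000]
Step 4: x=[1.0000 5.0000 6.0000] v=[-4.0000 2.0000 0.0000]
Step 5: x=[0.0000 3.0000 8.0000] v=[-2.0000 -4.0000 4.0000]
Step 6: x=[-1.0000 3.0000 8.0000] v=[-2.0000 0.0000 0.0000]
Max displacement = 4.0000

Answer: 4.0000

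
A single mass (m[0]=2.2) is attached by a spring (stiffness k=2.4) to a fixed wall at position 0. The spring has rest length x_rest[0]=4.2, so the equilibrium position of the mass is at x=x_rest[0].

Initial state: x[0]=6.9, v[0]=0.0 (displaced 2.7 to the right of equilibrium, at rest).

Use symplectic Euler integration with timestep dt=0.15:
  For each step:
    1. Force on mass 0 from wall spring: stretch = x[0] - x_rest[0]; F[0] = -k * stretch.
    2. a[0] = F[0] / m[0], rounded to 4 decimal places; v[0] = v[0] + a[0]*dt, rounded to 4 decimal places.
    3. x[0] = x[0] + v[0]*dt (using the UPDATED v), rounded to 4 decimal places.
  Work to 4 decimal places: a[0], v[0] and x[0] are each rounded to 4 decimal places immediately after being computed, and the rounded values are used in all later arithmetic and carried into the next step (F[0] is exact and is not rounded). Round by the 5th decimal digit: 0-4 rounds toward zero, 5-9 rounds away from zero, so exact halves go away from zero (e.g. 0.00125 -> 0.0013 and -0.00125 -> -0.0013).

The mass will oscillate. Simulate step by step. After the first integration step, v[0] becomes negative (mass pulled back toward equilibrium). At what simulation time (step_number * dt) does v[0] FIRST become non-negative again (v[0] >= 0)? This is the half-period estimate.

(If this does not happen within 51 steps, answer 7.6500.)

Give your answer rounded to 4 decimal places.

Step 0: x=[6.9000] v=[0.0000]
Step 1: x=[6.8337] v=[-0.4418]
Step 2: x=[6.7028] v=[-0.8728]
Step 3: x=[6.5105] v=[-1.2823]
Step 4: x=[6.2614] v=[-1.6604]
Step 5: x=[5.9617] v=[-1.9977]
Step 6: x=[5.6188] v=[-2.2860]
Step 7: x=[5.2411] v=[-2.5182]
Step 8: x=[4.8378] v=[-2.6886]
Step 9: x=[4.4189] v=[-2.7930]
Step 10: x=[3.9946] v=[-2.8288]
Step 11: x=[3.5753] v=[-2.7952]
Step 12: x=[3.1714] v=[-2.6930]
Step 13: x=[2.7927] v=[-2.5247]
Step 14: x=[2.4485] v=[-2.2944]
Step 15: x=[2.1473] v=[-2.0078]
Step 16: x=[1.8965] v=[-1.6719]
Step 17: x=[1.7023] v=[-1.2950]
Step 18: x=[1.5694] v=[-0.8863]
Step 19: x=[1.5010] v=[-0.4558]
Step 20: x=[1.4989] v=[-0.0141]
Step 21: x=[1.5631] v=[0.4279]
First v>=0 after going negative at step 21, time=3.1500

Answer: 3.1500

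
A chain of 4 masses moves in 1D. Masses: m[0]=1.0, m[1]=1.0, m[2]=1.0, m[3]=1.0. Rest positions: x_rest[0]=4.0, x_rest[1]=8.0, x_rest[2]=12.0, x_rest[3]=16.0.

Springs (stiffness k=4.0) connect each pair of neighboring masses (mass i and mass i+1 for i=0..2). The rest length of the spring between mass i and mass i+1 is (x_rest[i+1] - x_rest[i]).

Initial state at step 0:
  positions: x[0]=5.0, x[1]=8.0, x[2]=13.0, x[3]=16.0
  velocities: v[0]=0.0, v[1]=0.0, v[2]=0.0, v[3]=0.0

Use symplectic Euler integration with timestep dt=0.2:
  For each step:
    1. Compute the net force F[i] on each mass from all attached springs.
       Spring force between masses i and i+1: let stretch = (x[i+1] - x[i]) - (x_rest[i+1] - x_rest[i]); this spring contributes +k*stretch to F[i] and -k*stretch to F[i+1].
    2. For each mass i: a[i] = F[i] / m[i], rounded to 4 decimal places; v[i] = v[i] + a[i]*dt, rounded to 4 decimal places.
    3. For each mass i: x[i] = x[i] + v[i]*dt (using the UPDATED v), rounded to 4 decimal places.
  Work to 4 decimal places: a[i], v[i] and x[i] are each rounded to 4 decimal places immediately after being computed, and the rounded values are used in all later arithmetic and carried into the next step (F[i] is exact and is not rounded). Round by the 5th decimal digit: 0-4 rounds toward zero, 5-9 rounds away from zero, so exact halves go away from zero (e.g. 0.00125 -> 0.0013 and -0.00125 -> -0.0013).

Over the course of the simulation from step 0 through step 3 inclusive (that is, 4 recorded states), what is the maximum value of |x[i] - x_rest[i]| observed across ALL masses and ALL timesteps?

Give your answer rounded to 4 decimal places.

Step 0: x=[5.0000 8.0000 13.0000 16.0000] v=[0.0000 0.0000 0.0000 0.0000]
Step 1: x=[4.8400 8.3200 12.6800 16.1600] v=[-0.8000 1.6000 -1.6000 0.8000]
Step 2: x=[4.5968 8.7808 12.2192 16.4032] v=[-1.2160 2.3040 -2.3040 1.2160]
Step 3: x=[4.3830 9.1223 11.8777 16.6170] v=[-1.0688 1.7075 -1.7075 1.0688]
Max displacement = 1.1223

Answer: 1.1223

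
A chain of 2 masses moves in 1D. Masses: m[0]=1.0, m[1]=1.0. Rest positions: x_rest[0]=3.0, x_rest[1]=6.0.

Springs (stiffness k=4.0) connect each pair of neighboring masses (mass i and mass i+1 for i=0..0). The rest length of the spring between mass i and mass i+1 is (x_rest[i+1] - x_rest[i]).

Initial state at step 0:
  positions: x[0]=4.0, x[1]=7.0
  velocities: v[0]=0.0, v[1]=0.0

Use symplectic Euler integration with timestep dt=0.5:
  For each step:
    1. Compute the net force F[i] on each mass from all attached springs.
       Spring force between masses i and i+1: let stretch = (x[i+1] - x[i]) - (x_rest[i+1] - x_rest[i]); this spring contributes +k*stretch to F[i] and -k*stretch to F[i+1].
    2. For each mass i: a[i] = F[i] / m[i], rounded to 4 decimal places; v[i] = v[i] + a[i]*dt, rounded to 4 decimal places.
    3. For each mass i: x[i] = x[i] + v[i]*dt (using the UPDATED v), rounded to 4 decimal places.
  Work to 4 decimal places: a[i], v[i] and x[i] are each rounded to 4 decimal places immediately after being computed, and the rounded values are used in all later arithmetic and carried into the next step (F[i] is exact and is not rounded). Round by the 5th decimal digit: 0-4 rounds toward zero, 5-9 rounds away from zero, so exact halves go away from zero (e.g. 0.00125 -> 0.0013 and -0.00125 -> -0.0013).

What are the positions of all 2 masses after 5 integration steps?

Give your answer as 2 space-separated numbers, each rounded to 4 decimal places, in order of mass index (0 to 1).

Step 0: x=[4.0000 7.0000] v=[0.0000 0.0000]
Step 1: x=[4.0000 7.0000] v=[0.0000 0.0000]
Step 2: x=[4.0000 7.0000] v=[0.0000 0.0000]
Step 3: x=[4.0000 7.0000] v=[0.0000 0.0000]
Step 4: x=[4.0000 7.0000] v=[0.0000 0.0000]
Step 5: x=[4.0000 7.0000] v=[0.0000 0.0000]

Answer: 4.0000 7.0000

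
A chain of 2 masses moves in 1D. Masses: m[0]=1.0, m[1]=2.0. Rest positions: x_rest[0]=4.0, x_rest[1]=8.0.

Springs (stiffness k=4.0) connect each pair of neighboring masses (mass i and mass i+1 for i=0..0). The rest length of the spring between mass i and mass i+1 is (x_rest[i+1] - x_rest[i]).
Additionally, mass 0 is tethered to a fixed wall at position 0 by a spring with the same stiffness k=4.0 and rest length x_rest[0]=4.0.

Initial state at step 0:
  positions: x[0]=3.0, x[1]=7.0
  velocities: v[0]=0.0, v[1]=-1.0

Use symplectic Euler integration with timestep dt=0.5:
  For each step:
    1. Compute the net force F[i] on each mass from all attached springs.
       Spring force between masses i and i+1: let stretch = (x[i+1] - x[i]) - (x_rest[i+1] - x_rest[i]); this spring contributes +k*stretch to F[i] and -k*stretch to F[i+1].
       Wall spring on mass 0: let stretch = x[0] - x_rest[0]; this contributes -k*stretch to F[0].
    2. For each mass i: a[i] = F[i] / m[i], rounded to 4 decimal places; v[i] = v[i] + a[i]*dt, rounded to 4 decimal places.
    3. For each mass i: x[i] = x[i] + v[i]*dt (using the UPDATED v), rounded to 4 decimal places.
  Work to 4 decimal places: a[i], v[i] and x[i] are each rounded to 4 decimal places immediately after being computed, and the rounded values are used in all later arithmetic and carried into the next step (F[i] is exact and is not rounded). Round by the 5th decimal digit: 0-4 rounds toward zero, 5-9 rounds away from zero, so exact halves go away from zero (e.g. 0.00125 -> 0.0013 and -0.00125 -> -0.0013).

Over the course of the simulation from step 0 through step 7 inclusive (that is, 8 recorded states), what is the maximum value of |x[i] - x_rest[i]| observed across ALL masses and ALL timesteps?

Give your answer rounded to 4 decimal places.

Answer: 1.5000

Derivation:
Step 0: x=[3.0000 7.0000] v=[0.0000 -1.0000]
Step 1: x=[4.0000 6.5000] v=[2.0000 -1.0000]
Step 2: x=[3.5000 6.7500] v=[-1.0000 0.5000]
Step 3: x=[2.7500 7.3750] v=[-1.5000 1.2500]
Step 4: x=[3.8750 7.6875] v=[2.2500 0.6250]
Step 5: x=[4.9375 8.0938] v=[2.1250 0.8125]
Step 6: x=[4.2188 8.9219] v=[-1.4374 1.6562]
Step 7: x=[3.9844 9.3985] v=[-0.4688 0.9531]
Max displacement = 1.5000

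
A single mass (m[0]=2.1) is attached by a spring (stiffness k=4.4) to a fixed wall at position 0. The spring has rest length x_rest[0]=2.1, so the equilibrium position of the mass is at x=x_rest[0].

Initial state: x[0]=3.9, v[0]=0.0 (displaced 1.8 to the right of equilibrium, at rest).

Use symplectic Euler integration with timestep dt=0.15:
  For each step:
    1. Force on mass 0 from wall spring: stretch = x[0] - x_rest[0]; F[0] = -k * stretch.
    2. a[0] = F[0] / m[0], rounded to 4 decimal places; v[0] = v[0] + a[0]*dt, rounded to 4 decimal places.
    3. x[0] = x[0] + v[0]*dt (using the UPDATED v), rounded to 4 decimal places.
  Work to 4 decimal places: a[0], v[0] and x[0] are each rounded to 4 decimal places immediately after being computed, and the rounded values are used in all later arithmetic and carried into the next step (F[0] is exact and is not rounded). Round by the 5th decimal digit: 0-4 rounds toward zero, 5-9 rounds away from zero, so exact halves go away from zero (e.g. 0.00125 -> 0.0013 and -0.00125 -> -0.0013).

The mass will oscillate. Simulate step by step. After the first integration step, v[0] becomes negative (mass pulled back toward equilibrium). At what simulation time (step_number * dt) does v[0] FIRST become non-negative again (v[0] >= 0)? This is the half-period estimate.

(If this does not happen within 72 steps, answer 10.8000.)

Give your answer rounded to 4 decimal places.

Step 0: x=[3.9000] v=[0.0000]
Step 1: x=[3.8151] v=[-0.5657]
Step 2: x=[3.6494] v=[-1.1047]
Step 3: x=[3.4106] v=[-1.5917]
Step 4: x=[3.1101] v=[-2.0036]
Step 5: x=[2.7619] v=[-2.3211]
Step 6: x=[2.3825] v=[-2.5291]
Step 7: x=[1.9898] v=[-2.6179]
Step 8: x=[1.6023] v=[-2.5833]
Step 9: x=[1.2383] v=[-2.4269]
Step 10: x=[0.9149] v=[-2.1561]
Step 11: x=[0.6474] v=[-1.7836]
Step 12: x=[0.4483] v=[-1.3271]
Step 13: x=[0.3271] v=[-0.8080]
Step 14: x=[0.2895] v=[-0.2508]
Step 15: x=[0.3372] v=[0.3182]
First v>=0 after going negative at step 15, time=2.2500

Answer: 2.2500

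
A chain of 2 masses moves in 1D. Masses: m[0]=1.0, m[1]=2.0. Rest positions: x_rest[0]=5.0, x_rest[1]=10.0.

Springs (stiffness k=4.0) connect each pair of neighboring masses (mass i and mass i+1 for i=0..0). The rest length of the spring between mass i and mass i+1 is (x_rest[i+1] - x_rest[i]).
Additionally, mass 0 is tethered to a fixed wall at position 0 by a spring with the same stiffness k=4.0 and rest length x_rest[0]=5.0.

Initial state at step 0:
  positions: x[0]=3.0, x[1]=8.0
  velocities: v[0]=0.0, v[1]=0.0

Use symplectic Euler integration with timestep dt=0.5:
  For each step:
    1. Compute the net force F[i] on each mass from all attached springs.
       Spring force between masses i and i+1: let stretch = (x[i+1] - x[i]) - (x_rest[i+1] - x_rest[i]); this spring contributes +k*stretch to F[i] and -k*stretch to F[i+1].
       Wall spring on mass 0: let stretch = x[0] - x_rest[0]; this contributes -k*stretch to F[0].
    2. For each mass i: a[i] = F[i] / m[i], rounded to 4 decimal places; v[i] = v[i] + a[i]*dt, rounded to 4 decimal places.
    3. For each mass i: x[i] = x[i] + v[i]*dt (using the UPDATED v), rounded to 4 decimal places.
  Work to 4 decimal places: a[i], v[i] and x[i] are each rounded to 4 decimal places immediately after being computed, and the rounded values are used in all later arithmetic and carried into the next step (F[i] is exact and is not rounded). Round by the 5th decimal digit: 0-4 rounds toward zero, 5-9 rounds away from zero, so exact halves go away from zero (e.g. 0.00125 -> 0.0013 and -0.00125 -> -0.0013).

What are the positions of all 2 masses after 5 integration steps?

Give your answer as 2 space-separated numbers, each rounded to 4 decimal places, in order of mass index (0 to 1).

Answer: 7.2500 11.6250

Derivation:
Step 0: x=[3.0000 8.0000] v=[0.0000 0.0000]
Step 1: x=[5.0000 8.0000] v=[4.0000 0.0000]
Step 2: x=[5.0000 9.0000] v=[0.0000 2.0000]
Step 3: x=[4.0000 10.5000] v=[-2.0000 3.0000]
Step 4: x=[5.5000 11.2500] v=[3.0000 1.5000]
Step 5: x=[7.2500 11.6250] v=[3.5000 0.7500]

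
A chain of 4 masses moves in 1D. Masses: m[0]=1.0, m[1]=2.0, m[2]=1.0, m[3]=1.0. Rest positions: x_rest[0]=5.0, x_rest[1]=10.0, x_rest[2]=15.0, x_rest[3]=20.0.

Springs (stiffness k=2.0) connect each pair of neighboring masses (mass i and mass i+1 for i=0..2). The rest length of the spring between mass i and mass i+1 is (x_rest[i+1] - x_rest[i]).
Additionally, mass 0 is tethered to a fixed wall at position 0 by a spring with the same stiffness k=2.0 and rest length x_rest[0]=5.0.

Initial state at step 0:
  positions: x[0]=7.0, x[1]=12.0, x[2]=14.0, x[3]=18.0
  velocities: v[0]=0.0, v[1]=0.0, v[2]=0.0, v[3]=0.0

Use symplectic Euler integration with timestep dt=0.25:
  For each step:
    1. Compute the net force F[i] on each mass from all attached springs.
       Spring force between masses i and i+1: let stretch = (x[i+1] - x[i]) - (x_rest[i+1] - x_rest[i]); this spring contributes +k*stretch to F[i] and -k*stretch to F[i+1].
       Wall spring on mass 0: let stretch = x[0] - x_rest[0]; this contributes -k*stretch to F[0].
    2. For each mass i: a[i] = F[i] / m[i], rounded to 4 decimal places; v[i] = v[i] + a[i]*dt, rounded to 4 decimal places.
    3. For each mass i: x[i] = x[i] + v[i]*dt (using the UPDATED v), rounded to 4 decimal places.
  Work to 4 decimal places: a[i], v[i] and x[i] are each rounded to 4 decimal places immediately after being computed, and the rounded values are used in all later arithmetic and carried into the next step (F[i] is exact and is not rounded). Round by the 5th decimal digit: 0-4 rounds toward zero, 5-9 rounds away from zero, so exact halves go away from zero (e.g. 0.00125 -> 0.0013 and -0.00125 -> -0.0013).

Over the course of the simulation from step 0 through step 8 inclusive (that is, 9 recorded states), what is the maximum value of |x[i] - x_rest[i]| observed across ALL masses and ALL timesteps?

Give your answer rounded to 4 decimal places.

Step 0: x=[7.0000 12.0000 14.0000 18.0000] v=[0.0000 0.0000 0.0000 0.0000]
Step 1: x=[6.7500 11.8125 14.2500 18.1250] v=[-1.0000 -0.7500 1.0000 0.5000]
Step 2: x=[6.2891 11.4609 14.6797 18.3906] v=[-1.8438 -1.4063 1.7188 1.0625]
Step 3: x=[5.6885 10.9873 15.1709 18.8174] v=[-2.4025 -1.8946 1.9649 1.7071]
Step 4: x=[5.0392 10.4440 15.5950 19.4134] v=[-2.5974 -2.1734 1.6964 2.3839]
Step 5: x=[4.4356 9.8848 15.8525 20.1571] v=[-2.4146 -2.2369 1.0301 2.9747]
Step 6: x=[3.9587 9.3580 15.9022 20.9877] v=[-1.9078 -2.1073 0.1986 3.3224]
Step 7: x=[3.6618 8.9027 15.7695 21.8076] v=[-1.1875 -1.8211 -0.5308 3.2797]
Step 8: x=[3.5623 8.5491 15.5332 22.4978] v=[-0.3980 -1.4146 -0.9452 2.7607]
Max displacement = 2.4978

Answer: 2.4978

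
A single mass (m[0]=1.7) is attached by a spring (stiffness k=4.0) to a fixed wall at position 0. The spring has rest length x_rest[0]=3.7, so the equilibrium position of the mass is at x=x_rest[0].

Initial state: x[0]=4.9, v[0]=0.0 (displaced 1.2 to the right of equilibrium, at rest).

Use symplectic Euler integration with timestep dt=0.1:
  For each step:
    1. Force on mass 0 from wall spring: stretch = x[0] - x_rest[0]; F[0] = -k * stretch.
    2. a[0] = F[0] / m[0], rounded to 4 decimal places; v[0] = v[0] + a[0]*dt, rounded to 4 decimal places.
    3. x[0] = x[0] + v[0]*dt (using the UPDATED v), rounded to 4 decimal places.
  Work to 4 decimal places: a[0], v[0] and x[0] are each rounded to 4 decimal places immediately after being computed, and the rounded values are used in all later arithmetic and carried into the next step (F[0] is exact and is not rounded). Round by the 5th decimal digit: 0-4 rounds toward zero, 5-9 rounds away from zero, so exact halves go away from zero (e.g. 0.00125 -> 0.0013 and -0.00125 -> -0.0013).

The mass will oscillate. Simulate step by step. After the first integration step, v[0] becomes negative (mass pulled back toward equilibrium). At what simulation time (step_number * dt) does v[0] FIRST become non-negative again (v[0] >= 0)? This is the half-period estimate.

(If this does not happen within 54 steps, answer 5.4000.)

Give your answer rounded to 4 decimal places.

Step 0: x=[4.9000] v=[0.0000]
Step 1: x=[4.8718] v=[-0.2824]
Step 2: x=[4.8160] v=[-0.5581]
Step 3: x=[4.7339] v=[-0.8207]
Step 4: x=[4.6275] v=[-1.0640]
Step 5: x=[4.4993] v=[-1.2822]
Step 6: x=[4.3523] v=[-1.4703]
Step 7: x=[4.1899] v=[-1.6238]
Step 8: x=[4.0160] v=[-1.7391]
Step 9: x=[3.8347] v=[-1.8135]
Step 10: x=[3.6502] v=[-1.8452]
Step 11: x=[3.4669] v=[-1.8335]
Step 12: x=[3.2890] v=[-1.7787]
Step 13: x=[3.1208] v=[-1.6820]
Step 14: x=[2.9662] v=[-1.5457]
Step 15: x=[2.8289] v=[-1.3730]
Step 16: x=[2.7121] v=[-1.1680]
Step 17: x=[2.6185] v=[-0.9356]
Step 18: x=[2.5504] v=[-0.6811]
Step 19: x=[2.5093] v=[-0.4106]
Step 20: x=[2.4963] v=[-0.1304]
Step 21: x=[2.5116] v=[0.1528]
First v>=0 after going negative at step 21, time=2.1000

Answer: 2.1000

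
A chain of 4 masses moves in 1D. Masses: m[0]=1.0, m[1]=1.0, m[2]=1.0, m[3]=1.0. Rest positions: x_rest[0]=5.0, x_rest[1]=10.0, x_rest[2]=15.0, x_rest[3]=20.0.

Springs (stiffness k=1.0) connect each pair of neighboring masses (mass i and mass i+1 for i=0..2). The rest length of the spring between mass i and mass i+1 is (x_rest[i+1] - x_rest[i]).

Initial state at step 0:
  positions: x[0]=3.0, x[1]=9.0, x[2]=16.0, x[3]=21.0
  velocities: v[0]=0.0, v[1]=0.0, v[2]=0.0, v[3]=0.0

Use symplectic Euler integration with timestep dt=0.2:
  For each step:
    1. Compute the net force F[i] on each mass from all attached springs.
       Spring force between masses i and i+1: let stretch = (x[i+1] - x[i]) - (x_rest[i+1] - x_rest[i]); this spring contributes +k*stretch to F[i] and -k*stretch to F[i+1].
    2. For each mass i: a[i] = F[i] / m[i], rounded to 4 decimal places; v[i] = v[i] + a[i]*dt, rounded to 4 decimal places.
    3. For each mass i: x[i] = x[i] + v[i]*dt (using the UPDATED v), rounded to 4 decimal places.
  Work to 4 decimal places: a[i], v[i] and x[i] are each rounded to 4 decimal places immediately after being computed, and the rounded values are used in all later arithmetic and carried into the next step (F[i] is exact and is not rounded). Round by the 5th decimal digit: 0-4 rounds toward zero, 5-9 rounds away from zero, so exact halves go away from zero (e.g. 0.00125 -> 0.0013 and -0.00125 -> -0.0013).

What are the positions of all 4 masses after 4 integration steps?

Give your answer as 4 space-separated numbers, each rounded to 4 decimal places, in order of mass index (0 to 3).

Step 0: x=[3.0000 9.0000 16.0000 21.0000] v=[0.0000 0.0000 0.0000 0.0000]
Step 1: x=[3.0400 9.0400 15.9200 21.0000] v=[0.2000 0.2000 -0.4000 0.0000]
Step 2: x=[3.1200 9.1152 15.7680 20.9968] v=[0.4000 0.3760 -0.7600 -0.0160]
Step 3: x=[3.2398 9.2167 15.5590 20.9844] v=[0.5990 0.5075 -1.0448 -0.0618]
Step 4: x=[3.3987 9.3328 15.3134 20.9550] v=[0.7944 0.5806 -1.2282 -0.1469]

Answer: 3.3987 9.3328 15.3134 20.9550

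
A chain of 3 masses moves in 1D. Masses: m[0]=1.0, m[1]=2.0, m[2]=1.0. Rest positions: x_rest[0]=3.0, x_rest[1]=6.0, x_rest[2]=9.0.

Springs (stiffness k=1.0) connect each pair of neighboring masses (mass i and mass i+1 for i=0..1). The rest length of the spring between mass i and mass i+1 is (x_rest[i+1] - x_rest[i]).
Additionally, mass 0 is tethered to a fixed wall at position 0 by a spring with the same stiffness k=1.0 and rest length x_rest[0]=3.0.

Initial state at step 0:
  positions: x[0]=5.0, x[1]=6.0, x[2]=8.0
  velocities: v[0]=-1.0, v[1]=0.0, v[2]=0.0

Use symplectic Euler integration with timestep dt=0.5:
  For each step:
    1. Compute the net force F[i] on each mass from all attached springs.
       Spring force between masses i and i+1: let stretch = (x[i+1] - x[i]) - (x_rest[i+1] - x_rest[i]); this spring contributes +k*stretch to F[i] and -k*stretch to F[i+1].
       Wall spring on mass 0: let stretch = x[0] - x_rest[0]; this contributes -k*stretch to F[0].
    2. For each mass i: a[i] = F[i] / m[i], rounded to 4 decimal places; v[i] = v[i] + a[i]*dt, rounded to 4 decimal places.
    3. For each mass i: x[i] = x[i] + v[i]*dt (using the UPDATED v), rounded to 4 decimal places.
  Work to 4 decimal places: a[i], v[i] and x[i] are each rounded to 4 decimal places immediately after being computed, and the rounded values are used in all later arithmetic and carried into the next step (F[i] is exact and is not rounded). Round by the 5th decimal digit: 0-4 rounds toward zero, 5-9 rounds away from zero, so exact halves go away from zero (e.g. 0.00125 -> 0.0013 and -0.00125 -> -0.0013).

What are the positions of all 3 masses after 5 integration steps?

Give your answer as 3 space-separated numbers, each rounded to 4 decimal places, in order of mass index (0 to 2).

Step 0: x=[5.0000 6.0000 8.0000] v=[-1.0000 0.0000 0.0000]
Step 1: x=[3.5000 6.1250 8.2500] v=[-3.0000 0.2500 0.5000]
Step 2: x=[1.7813 6.1875 8.7188] v=[-3.4375 0.1250 0.9375]
Step 3: x=[0.7188 6.0156 9.3048] v=[-2.1251 -0.3438 1.1719]
Step 4: x=[0.8008 5.5928 9.8185] v=[0.1639 -0.8457 1.0273]
Step 5: x=[1.8806 5.0992 10.0258] v=[2.1595 -0.9873 0.4145]

Answer: 1.8806 5.0992 10.0258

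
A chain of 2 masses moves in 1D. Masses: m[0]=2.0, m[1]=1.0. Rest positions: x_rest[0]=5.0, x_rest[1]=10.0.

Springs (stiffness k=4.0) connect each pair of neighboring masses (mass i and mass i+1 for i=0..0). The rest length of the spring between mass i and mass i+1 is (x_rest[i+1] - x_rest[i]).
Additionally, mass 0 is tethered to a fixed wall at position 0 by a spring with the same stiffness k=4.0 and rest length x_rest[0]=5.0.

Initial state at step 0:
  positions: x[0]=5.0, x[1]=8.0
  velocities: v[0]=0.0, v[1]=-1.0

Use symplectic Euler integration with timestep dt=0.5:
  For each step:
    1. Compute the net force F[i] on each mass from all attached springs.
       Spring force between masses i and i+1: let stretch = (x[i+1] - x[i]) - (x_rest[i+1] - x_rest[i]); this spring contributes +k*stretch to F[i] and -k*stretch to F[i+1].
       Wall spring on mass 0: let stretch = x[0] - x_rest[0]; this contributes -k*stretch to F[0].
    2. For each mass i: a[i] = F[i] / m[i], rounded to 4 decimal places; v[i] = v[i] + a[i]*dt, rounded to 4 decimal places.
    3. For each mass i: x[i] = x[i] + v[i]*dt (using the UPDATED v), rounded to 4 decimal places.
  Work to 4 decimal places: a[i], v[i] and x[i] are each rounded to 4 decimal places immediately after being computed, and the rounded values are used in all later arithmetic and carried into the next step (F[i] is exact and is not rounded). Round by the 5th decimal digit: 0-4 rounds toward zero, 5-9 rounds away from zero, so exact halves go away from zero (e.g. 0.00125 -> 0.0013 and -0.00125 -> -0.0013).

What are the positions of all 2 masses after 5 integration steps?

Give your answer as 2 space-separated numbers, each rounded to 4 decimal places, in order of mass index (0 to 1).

Answer: 5.7500 10.6250

Derivation:
Step 0: x=[5.0000 8.0000] v=[0.0000 -1.0000]
Step 1: x=[4.0000 9.5000] v=[-2.0000 3.0000]
Step 2: x=[3.7500 10.5000] v=[-0.5000 2.0000]
Step 3: x=[5.0000 9.7500] v=[2.5000 -1.5000]
Step 4: x=[6.1250 9.2500] v=[2.2500 -1.0000]
Step 5: x=[5.7500 10.6250] v=[-0.7500 2.7500]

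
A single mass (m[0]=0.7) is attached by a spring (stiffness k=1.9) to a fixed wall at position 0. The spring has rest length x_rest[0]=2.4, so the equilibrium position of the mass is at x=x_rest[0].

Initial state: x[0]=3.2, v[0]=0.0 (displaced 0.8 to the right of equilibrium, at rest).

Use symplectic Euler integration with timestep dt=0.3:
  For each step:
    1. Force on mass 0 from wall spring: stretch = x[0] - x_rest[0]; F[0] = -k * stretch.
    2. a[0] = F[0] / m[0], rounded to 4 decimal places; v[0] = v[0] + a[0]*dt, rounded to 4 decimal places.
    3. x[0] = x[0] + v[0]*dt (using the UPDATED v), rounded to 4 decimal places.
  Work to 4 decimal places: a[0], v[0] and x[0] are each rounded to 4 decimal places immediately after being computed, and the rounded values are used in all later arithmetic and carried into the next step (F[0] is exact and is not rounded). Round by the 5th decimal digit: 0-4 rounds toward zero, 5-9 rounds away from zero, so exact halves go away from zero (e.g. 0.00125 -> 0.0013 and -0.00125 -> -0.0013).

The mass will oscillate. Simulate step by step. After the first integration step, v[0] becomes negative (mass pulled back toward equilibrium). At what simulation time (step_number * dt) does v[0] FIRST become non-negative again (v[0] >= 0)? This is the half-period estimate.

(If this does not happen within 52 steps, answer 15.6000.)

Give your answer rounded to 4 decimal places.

Step 0: x=[3.2000] v=[0.0000]
Step 1: x=[3.0046] v=[-0.6514]
Step 2: x=[2.6615] v=[-1.1437]
Step 3: x=[2.2545] v=[-1.3566]
Step 4: x=[1.8831] v=[-1.2381]
Step 5: x=[1.6379] v=[-0.8172]
Step 6: x=[1.5789] v=[-0.1966]
Step 7: x=[1.7205] v=[0.4720]
First v>=0 after going negative at step 7, time=2.1000

Answer: 2.1000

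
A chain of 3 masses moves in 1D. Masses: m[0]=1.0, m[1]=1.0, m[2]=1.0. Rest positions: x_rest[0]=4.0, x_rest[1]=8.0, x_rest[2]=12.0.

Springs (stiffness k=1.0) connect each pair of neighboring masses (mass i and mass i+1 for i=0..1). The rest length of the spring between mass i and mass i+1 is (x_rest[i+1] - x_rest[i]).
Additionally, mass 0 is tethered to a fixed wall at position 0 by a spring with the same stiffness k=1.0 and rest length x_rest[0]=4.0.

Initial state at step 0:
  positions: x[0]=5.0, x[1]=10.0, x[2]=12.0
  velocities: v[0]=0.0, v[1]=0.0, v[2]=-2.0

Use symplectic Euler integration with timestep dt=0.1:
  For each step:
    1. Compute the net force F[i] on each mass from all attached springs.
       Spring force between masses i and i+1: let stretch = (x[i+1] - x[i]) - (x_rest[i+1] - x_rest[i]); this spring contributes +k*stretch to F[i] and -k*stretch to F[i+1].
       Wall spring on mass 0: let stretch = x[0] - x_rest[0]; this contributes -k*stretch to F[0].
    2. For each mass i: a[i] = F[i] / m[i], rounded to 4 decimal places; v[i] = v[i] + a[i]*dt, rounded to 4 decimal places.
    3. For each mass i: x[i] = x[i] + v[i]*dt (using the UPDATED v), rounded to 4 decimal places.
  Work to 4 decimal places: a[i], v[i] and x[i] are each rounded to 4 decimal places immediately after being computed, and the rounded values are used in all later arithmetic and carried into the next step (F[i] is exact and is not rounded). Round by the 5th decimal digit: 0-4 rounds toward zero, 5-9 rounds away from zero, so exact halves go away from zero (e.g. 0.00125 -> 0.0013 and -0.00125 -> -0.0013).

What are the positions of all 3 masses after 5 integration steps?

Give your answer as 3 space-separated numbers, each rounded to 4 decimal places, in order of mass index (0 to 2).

Answer: 4.9895 9.5386 11.3221

Derivation:
Step 0: x=[5.0000 10.0000 12.0000] v=[0.0000 0.0000 -2.0000]
Step 1: x=[5.0000 9.9700 11.8200] v=[0.0000 -0.3000 -1.8000]
Step 2: x=[4.9997 9.9088 11.6615] v=[-0.0030 -0.6120 -1.5850]
Step 3: x=[4.9985 9.8160 11.5255] v=[-0.0121 -0.9276 -1.3603]
Step 4: x=[4.9955 9.6922 11.4124] v=[-0.0302 -1.2384 -1.1313]
Step 5: x=[4.9895 9.5386 11.3221] v=[-0.0601 -1.5361 -0.9033]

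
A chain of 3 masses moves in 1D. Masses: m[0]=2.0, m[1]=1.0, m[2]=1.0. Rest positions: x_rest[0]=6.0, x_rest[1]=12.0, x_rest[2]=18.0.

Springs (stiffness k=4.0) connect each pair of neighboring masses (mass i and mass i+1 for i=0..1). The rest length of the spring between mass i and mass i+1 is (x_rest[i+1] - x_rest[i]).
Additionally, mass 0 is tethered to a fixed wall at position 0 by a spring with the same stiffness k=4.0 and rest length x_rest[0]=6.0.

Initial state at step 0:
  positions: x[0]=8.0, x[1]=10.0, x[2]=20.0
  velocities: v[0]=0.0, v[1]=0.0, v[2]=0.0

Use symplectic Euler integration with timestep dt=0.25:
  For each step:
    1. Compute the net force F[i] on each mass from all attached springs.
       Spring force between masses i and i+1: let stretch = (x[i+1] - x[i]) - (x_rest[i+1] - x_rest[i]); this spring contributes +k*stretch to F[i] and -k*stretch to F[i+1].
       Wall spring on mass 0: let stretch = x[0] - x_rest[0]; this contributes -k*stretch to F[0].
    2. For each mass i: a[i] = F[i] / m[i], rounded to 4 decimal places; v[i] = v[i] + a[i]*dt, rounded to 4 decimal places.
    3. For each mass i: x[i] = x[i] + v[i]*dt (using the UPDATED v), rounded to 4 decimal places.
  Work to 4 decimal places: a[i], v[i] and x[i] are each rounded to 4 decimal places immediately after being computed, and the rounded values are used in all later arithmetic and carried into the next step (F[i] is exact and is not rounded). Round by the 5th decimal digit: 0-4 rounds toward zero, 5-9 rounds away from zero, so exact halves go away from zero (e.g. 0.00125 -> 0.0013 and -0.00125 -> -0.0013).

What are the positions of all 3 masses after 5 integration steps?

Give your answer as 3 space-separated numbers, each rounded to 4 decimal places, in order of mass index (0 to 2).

Step 0: x=[8.0000 10.0000 20.0000] v=[0.0000 0.0000 0.0000]
Step 1: x=[7.2500 12.0000 19.0000] v=[-3.0000 8.0000 -4.0000]
Step 2: x=[6.1875 14.5625 17.7500] v=[-4.2500 10.2500 -5.0000]
Step 3: x=[5.3984 15.8281 17.2031] v=[-3.1563 5.0625 -2.1875]
Step 4: x=[5.2382 14.8301 17.8125] v=[-0.6407 -3.9922 2.4375]
Step 5: x=[5.6223 12.1797 19.1763] v=[1.5362 -10.6017 5.4551]

Answer: 5.6223 12.1797 19.1763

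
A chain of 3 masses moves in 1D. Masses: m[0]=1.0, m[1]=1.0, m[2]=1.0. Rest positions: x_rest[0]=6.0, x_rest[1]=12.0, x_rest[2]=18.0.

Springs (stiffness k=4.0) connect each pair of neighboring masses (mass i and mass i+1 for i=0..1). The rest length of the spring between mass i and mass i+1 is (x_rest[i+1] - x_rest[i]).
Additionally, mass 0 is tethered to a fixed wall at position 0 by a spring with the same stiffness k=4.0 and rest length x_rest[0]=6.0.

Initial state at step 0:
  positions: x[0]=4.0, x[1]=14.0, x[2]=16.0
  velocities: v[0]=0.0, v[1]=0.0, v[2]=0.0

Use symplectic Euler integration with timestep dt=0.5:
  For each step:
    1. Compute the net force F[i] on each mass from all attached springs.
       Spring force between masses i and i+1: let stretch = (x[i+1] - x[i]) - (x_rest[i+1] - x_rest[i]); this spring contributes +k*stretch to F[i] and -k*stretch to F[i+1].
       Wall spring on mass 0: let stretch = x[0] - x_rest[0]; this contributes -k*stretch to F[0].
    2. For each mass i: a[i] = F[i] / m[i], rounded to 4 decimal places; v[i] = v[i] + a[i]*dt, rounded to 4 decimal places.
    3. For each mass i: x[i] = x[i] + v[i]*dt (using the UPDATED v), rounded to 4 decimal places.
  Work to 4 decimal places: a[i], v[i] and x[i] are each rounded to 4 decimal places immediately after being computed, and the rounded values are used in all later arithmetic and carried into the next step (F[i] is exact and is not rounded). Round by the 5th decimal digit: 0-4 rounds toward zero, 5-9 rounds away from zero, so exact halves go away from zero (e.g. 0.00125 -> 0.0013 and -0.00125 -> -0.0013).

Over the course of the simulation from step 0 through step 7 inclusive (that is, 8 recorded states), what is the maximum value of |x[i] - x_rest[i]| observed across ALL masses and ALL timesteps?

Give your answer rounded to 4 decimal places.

Step 0: x=[4.0000 14.0000 16.0000] v=[0.0000 0.0000 0.0000]
Step 1: x=[10.0000 6.0000 20.0000] v=[12.0000 -16.0000 8.0000]
Step 2: x=[2.0000 16.0000 16.0000] v=[-16.0000 20.0000 -8.0000]
Step 3: x=[6.0000 12.0000 18.0000] v=[8.0000 -8.0000 4.0000]
Step 4: x=[10.0000 8.0000 20.0000] v=[8.0000 -8.0000 4.0000]
Step 5: x=[2.0000 18.0000 16.0000] v=[-16.0000 20.0000 -8.0000]
Step 6: x=[8.0000 10.0000 20.0000] v=[12.0000 -16.0000 8.0000]
Step 7: x=[8.0000 10.0000 20.0000] v=[0.0000 0.0000 0.0000]
Max displacement = 6.0000

Answer: 6.0000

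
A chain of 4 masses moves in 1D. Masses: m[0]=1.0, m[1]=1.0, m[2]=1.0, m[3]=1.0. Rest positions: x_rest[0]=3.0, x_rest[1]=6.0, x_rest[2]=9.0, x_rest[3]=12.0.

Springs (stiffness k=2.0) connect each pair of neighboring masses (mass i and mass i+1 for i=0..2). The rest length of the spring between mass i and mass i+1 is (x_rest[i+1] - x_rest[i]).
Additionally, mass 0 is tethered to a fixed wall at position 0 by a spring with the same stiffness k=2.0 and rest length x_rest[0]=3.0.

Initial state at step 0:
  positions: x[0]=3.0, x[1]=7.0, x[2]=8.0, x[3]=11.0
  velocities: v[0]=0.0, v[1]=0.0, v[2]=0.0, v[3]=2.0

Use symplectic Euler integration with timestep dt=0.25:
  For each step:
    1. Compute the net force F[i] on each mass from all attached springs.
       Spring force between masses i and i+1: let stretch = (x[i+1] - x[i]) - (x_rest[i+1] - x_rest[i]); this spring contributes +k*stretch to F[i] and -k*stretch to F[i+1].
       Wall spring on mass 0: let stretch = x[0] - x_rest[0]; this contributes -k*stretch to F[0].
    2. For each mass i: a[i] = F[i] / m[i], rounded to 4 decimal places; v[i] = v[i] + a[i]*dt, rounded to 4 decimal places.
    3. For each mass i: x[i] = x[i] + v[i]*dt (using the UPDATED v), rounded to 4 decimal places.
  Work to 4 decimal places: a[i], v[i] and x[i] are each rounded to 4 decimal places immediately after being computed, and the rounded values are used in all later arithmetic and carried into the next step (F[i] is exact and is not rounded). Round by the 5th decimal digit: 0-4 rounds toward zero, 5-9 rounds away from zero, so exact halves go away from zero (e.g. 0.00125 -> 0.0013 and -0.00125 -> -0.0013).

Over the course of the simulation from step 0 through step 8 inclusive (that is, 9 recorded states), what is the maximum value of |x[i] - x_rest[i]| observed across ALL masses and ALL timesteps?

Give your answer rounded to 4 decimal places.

Step 0: x=[3.0000 7.0000 8.0000 11.0000] v=[0.0000 0.0000 0.0000 2.0000]
Step 1: x=[3.1250 6.6250 8.2500 11.5000] v=[0.5000 -1.5000 1.0000 2.0000]
Step 2: x=[3.2969 6.0156 8.7031 11.9688] v=[0.6875 -2.4375 1.8125 1.8750]
Step 3: x=[3.3965 5.4023 9.2285 12.4044] v=[0.3984 -2.4531 2.1016 1.7422]
Step 4: x=[3.3223 5.0166 9.6726 12.8180] v=[-0.2970 -1.5429 1.7765 1.6543]
Step 5: x=[3.0446 5.0011 9.9279 13.2134] v=[-1.1110 -0.0621 1.0212 1.5816]
Step 6: x=[2.6308 5.3569 9.9781 13.5731] v=[-1.6551 1.4231 0.2006 1.4389]
Step 7: x=[2.2289 5.9496 9.9000 13.8585] v=[-1.6075 2.3707 -0.3125 1.1414]
Step 8: x=[2.0135 6.5710 9.8229 14.0241] v=[-0.8616 2.4856 -0.3085 0.6622]
Max displacement = 2.0241

Answer: 2.0241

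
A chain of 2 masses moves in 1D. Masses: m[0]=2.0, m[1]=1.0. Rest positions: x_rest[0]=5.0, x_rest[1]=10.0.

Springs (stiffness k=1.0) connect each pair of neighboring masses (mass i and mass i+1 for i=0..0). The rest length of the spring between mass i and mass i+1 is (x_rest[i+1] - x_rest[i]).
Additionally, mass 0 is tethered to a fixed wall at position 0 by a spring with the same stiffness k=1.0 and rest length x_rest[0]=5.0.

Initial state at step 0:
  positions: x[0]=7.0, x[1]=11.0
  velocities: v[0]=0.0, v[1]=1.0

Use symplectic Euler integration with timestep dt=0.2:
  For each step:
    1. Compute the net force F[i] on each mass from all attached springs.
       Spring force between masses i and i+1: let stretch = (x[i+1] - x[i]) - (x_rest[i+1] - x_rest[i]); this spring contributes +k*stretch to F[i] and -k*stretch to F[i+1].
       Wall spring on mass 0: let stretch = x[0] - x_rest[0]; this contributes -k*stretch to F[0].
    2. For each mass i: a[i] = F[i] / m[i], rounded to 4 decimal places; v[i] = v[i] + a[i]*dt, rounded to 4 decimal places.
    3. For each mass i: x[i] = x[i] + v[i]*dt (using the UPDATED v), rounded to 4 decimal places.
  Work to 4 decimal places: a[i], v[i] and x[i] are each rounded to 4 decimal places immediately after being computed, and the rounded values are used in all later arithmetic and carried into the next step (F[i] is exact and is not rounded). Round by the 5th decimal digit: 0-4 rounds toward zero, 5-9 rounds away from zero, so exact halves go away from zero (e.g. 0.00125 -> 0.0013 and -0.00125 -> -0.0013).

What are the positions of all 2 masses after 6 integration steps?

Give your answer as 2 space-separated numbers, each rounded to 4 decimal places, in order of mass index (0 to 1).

Answer: 6.0701 12.5291

Derivation:
Step 0: x=[7.0000 11.0000] v=[0.0000 1.0000]
Step 1: x=[6.9400 11.2400] v=[-0.3000 1.2000]
Step 2: x=[6.8272 11.5080] v=[-0.5640 1.3400]
Step 3: x=[6.6715 11.7888] v=[-0.7786 1.4038]
Step 4: x=[6.4847 12.0649] v=[-0.9340 1.3803]
Step 5: x=[6.2798 12.3178] v=[-1.0245 1.2643]
Step 6: x=[6.0701 12.5291] v=[-1.0487 1.0567]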